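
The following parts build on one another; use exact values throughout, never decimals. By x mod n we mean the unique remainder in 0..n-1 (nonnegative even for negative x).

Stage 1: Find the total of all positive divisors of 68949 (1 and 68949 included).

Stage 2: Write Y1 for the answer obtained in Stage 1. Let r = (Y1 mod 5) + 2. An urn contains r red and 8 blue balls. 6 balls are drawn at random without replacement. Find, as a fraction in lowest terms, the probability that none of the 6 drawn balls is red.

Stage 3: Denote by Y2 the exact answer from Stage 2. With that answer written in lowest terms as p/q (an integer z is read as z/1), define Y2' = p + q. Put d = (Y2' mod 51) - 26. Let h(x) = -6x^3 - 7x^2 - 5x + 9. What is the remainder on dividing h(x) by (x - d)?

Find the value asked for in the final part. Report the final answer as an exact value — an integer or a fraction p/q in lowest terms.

Stage 1: 68949 = 3^2 * 47 * 163; sigma = (1 + 3 + 9) * (1 + 47) * (1 + 163) = 13 * 48 * 164 = 102336; answer 102336
Stage 2: Y1 = 102336; r = 3; total draws C(11,6) = 462; favorable C(8,6) = 28; P = 2/33; answer 2/33
Stage 3: Y2 = 2/33; threaded value p + q = 35; d = 9; remainder = value at the root: -6*(9)^3 - 7*(9)^2 - 5*(9)^1 + 9 = (-4374) + (-567) + (-45) + (9) = -4977; answer -4977

-4977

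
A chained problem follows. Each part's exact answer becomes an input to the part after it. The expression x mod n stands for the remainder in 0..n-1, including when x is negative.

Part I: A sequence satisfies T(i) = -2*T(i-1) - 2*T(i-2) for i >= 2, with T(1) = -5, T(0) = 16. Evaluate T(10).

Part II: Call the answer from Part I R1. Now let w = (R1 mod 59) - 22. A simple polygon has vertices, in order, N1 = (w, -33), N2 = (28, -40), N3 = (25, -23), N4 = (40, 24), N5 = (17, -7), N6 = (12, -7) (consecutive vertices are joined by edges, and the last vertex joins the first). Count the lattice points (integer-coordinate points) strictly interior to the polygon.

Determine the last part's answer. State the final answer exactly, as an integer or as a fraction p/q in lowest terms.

1166

Part I: T(2) = -2*(-5) - 2*(16) = -22; iterating: T(2)=-22, T(3)=54, T(4)=-64, T(5)=20, T(6)=88, T(7)=-216, T(8)=256, T(9)=-80, T(10)=-352; answer -352
Part II: R1 = -352; w = -20; cross terms: (-20*-40 - 28*-33)=1724, (28*-23 - 25*-40)=356, (25*24 - 40*-23)=1520, (40*-7 - 17*24)=-688, (17*-7 - 12*-7)=-35, (12*-33 - -20*-7)=-536; twice the area = |2341| = 2341; area = 2341/2; boundary points = 1 + 1 + 1 + 1 + 5 + 2 = 11; strictly interior points = area - boundary/2 + 1 = 1166; answer 1166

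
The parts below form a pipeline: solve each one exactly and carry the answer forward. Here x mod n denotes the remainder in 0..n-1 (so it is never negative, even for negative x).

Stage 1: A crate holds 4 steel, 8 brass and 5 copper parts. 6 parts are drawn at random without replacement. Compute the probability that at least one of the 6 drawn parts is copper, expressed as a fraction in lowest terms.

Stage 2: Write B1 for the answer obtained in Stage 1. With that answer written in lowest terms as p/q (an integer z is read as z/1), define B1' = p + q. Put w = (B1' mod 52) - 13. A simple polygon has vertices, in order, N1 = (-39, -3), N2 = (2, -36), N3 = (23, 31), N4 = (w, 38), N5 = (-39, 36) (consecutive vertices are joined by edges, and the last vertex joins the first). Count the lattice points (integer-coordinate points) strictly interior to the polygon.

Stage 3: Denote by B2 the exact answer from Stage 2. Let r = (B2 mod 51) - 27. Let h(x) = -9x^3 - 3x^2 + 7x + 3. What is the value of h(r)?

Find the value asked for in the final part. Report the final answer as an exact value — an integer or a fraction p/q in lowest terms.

Stage 1: total draws C(17,6) = 12376; complement C(12,6) = 924; favorable 12376 - 924 = 11452; P = 409/442; answer 409/442
Stage 2: B1 = 409/442; threaded value p + q = 851; w = 6; cross terms: (-39*-36 - 2*-3)=1410, (2*31 - 23*-36)=890, (23*38 - 6*31)=688, (6*36 - -39*38)=1698, (-39*-3 - -39*36)=1521; twice the area = |6207| = 6207; area = 6207/2; boundary points = 1 + 1 + 1 + 1 + 39 = 43; strictly interior points = area - boundary/2 + 1 = 3083; answer 3083
Stage 3: B2 = 3083; r = -4; -9*(-4)^3 - 3*(-4)^2 + 7*(-4)^1 + 3 = (576) + (-48) + (-28) + (3) = 503; answer 503

503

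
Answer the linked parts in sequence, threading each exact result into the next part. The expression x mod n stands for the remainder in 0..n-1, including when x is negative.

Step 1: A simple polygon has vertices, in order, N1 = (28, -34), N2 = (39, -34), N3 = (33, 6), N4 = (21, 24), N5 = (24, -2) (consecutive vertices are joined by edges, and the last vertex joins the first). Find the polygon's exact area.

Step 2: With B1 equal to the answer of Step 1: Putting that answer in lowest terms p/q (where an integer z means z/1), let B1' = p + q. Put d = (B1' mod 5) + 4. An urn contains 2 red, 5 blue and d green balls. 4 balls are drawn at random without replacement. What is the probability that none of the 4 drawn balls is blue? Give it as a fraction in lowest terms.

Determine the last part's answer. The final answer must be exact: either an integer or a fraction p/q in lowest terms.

Step 1: cross terms: (28*-34 - 39*-34)=374, (39*6 - 33*-34)=1356, (33*24 - 21*6)=666, (21*-2 - 24*24)=-618, (24*-34 - 28*-2)=-760; twice the area = |1018| = 1018; area = 509; answer 509
Step 2: B1 = 509; threaded value p + q = 510; d = 4; total draws C(11,4) = 330; favorable C(6,4) = 15; P = 1/22; answer 1/22

1/22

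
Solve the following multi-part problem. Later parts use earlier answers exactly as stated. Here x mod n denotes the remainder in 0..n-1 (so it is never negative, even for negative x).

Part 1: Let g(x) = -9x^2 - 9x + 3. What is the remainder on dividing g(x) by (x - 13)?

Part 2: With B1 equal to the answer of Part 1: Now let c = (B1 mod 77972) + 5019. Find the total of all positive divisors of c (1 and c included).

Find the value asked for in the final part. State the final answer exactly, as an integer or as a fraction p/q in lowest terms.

Part 1: remainder = value at the root: -9*(13)^2 - 9*(13)^1 + 3 = (-1521) + (-117) + (3) = -1635; answer -1635
Part 2: B1 = -1635; c = 81356; 81356 = 2^2 * 11 * 43^2; sigma = (1 + 2 + 4) * (1 + 11) * (1 + 43 + 1849) = 7 * 12 * 1893 = 159012; answer 159012

159012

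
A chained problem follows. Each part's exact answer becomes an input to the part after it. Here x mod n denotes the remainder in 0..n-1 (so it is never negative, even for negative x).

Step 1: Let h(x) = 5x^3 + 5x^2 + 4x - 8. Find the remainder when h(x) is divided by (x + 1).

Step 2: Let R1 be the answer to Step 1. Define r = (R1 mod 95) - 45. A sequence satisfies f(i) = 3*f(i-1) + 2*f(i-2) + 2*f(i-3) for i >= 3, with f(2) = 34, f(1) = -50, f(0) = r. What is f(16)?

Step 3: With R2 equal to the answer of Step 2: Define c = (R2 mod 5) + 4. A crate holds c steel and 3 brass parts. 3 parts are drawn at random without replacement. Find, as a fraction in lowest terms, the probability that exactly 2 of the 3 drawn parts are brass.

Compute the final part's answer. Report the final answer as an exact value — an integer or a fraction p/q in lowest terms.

3/14

Step 1: remainder = value at the root: 5*(-1)^3 + 5*(-1)^2 + 4*(-1)^1 - 8 = (-5) + (5) + (-4) + (-8) = -12; answer -12
Step 2: R1 = -12; r = 38; f(3) = 3*(34) + 2*(-50) + 2*(38) = 78; iterating: f(3)=78, f(4)=202, f(5)=830, f(6)=3050, f(7)=11214, f(8)=41402, f(9)=152734, f(10)=563434, f(11)=2078574, f(12)=7668058, f(13)=28288190, f(14)=104357834, f(15)=384985998, f(16)=1420250042; answer 1420250042
Step 3: R2 = 1420250042; c = 6; total draws C(9,3) = 84; favorable C(3,2)*C(6,1) = 18; P = 3/14; answer 3/14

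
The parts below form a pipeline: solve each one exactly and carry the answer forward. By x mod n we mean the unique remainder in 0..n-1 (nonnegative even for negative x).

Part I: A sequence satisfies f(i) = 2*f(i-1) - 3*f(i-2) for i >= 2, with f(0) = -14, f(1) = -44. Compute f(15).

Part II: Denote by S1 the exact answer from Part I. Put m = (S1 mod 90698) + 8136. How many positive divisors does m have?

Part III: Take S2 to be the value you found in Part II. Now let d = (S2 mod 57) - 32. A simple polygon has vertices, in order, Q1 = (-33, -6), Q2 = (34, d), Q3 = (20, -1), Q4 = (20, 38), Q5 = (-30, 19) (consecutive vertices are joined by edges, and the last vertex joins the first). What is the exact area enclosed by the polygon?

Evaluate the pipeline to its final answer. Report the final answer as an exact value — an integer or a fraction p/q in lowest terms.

Part I: f(2) = 2*(-44) - 3*(-14) = -46; iterating: f(2)=-46, f(3)=40, f(4)=218, f(5)=316, f(6)=-22, f(7)=-992, f(8)=-1918, f(9)=-860, f(10)=4034, f(11)=10648, f(12)=9194, f(13)=-13556, f(14)=-54694, f(15)=-68720; answer -68720
Part II: S1 = -68720; m = 30114; 30114 = 2 * 3^2 * 7 * 239; number of divisors = (1+1) * (2+1) * (1+1) * (1+1) = 24; answer 24
Part III: S2 = 24; d = -8; cross terms: (-33*-8 - 34*-6)=468, (34*-1 - 20*-8)=126, (20*38 - 20*-1)=780, (20*19 - -30*38)=1520, (-30*-6 - -33*19)=807; twice the area = |3701| = 3701; area = 3701/2; answer 3701/2

3701/2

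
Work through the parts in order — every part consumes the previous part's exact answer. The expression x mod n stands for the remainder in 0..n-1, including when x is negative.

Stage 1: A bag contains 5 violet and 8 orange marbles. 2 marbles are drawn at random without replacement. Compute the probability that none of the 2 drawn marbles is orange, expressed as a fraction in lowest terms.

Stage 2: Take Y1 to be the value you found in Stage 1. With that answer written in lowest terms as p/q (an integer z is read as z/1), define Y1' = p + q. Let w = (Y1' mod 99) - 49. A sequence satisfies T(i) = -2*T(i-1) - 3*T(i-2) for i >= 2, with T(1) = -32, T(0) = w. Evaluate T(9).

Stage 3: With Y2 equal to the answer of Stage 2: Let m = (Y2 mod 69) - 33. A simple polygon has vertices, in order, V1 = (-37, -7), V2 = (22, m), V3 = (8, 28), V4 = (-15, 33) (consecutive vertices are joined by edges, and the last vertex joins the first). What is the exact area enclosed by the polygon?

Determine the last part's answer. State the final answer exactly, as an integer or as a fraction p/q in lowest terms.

Stage 1: total draws C(13,2) = 78; favorable C(5,2) = 10; P = 5/39; answer 5/39
Stage 2: Y1 = 5/39; threaded value p + q = 44; w = -5; T(2) = -2*(-32) - 3*(-5) = 79; iterating: T(2)=79, T(3)=-62, T(4)=-113, T(5)=412, T(6)=-485, T(7)=-266, T(8)=1987, T(9)=-3176; answer -3176
Stage 3: Y2 = -3176; m = 34; cross terms: (-37*34 - 22*-7)=-1104, (22*28 - 8*34)=344, (8*33 - -15*28)=684, (-15*-7 - -37*33)=1326; twice the area = |1250| = 1250; area = 625; answer 625

625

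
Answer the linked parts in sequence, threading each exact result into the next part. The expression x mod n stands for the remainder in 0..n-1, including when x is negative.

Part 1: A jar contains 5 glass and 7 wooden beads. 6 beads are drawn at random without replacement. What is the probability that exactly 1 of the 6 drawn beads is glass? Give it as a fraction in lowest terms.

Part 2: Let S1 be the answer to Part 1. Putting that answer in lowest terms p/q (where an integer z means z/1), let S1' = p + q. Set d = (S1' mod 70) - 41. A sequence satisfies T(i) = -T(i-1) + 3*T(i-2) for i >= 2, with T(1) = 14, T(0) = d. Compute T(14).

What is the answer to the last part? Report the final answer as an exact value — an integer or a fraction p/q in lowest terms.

Part 1: total draws C(12,6) = 924; favorable C(5,1)*C(7,5) = 105; P = 5/44; answer 5/44
Part 2: S1 = 5/44; threaded value p + q = 49; d = 8; T(2) = -1*(14) + 3*(8) = 10; iterating: T(2)=10, T(3)=32, T(4)=-2, T(5)=98, T(6)=-104, T(7)=398, T(8)=-710, T(9)=1904, T(10)=-4034, T(11)=9746, T(12)=-21848, T(13)=51086, T(14)=-116630; answer -116630

-116630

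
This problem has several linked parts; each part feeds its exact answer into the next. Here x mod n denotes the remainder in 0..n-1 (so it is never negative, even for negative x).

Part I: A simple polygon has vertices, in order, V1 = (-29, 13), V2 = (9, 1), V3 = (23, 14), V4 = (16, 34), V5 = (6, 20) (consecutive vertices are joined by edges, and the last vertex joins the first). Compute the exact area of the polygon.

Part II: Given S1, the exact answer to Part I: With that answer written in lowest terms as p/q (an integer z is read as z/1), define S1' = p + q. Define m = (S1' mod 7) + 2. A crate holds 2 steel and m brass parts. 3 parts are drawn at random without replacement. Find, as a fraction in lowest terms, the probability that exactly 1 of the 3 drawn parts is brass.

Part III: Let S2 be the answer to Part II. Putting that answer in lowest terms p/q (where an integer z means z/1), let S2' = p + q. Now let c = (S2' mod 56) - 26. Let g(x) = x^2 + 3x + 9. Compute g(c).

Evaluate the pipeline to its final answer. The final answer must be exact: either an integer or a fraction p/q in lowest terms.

279

Part I: cross terms: (-29*1 - 9*13)=-146, (9*14 - 23*1)=103, (23*34 - 16*14)=558, (16*20 - 6*34)=116, (6*13 - -29*20)=658; twice the area = |1289| = 1289; area = 1289/2; answer 1289/2
Part II: S1 = 1289/2; threaded value p + q = 1291; m = 5; total draws C(7,3) = 35; favorable C(5,1)*C(2,2) = 5; P = 1/7; answer 1/7
Part III: S2 = 1/7; threaded value p + q = 8; c = -18; 1*(-18)^2 + 3*(-18)^1 + 9 = (324) + (-54) + (9) = 279; answer 279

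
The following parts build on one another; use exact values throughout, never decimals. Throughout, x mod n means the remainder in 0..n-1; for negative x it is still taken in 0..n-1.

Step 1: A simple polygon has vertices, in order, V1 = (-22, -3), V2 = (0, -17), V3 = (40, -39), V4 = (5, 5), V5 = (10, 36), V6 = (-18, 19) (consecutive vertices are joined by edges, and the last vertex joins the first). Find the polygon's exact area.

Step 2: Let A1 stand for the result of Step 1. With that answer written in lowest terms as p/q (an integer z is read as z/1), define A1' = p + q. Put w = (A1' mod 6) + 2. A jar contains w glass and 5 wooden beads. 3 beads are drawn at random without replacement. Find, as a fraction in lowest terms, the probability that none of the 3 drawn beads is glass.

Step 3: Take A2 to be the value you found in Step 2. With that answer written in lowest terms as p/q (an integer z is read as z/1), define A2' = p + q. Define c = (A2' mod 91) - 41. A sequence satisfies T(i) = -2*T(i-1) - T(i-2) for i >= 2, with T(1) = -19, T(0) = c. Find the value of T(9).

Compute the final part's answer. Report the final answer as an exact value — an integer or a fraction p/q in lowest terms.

Step 1: cross terms: (-22*-17 - 0*-3)=374, (0*-39 - 40*-17)=680, (40*5 - 5*-39)=395, (5*36 - 10*5)=130, (10*19 - -18*36)=838, (-18*-3 - -22*19)=472; twice the area = |2889| = 2889; area = 2889/2; answer 2889/2
Step 2: A1 = 2889/2; threaded value p + q = 2891; w = 7; total draws C(12,3) = 220; favorable C(5,3) = 10; P = 1/22; answer 1/22
Step 3: A2 = 1/22; threaded value p + q = 23; c = -18; T(2) = -2*(-19) - 1*(-18) = 56; iterating: T(2)=56, T(3)=-93, T(4)=130, T(5)=-167, T(6)=204, T(7)=-241, T(8)=278, T(9)=-315; answer -315

-315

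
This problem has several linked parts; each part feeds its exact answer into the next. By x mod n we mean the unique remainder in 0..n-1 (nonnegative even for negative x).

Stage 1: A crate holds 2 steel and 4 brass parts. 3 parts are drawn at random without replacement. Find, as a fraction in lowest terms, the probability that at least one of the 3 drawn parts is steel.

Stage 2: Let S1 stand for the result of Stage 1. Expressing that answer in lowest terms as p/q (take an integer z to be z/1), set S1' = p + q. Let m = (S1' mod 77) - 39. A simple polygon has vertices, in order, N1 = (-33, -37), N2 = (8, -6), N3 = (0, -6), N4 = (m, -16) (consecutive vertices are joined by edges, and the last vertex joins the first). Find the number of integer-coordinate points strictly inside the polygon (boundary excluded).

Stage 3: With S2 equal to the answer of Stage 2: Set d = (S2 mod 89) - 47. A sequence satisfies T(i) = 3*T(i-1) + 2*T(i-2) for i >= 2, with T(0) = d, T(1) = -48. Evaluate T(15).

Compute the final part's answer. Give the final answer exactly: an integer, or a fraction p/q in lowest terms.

Stage 1: total draws C(6,3) = 20; complement C(4,3) = 4; favorable 20 - 4 = 16; P = 4/5; answer 4/5
Stage 2: S1 = 4/5; threaded value p + q = 9; m = -30; cross terms: (-33*-6 - 8*-37)=494, (8*-6 - 0*-6)=-48, (0*-16 - -30*-6)=-180, (-30*-37 - -33*-16)=582; twice the area = |848| = 848; area = 424; boundary points = 1 + 8 + 10 + 3 = 22; strictly interior points = area - boundary/2 + 1 = 414; answer 414
Stage 3: S2 = 414; d = 11; T(2) = 3*(-48) + 2*(11) = -122; iterating: T(2)=-122, T(3)=-462, T(4)=-1630, T(5)=-5814, T(6)=-20702, T(7)=-73734, T(8)=-262606, T(9)=-935286, T(10)=-3331070, T(11)=-11863782, T(12)=-42253486, T(13)=-150488022, T(14)=-535971038, T(15)=-1908889158; answer -1908889158

-1908889158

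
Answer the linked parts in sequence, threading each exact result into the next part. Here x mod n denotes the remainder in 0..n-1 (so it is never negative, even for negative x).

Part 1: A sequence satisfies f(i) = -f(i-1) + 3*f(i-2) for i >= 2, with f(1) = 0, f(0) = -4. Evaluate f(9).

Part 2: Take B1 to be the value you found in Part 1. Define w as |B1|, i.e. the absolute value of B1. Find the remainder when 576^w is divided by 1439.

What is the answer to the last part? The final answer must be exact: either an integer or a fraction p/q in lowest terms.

Part 1: f(2) = -1*(0) + 3*(-4) = -12; iterating: f(2)=-12, f(3)=12, f(4)=-48, f(5)=84, f(6)=-228, f(7)=480, f(8)=-1164, f(9)=2604; answer 2604
Part 2: B1 = 2604; w = 2604; squarings mod 1439: 576^1=576, 576^2=806, 576^4=647, 576^8=1299, 576^16=893, 576^32=243, 576^64=50, 576^128=1061, 576^256=423, 576^512=493, 576^1024=1297, 576^2048=18; 576^2604 = 576^4 * 576^8 * 576^32 * 576^512 * 576^2048 = 960 (mod 1439); answer 960

960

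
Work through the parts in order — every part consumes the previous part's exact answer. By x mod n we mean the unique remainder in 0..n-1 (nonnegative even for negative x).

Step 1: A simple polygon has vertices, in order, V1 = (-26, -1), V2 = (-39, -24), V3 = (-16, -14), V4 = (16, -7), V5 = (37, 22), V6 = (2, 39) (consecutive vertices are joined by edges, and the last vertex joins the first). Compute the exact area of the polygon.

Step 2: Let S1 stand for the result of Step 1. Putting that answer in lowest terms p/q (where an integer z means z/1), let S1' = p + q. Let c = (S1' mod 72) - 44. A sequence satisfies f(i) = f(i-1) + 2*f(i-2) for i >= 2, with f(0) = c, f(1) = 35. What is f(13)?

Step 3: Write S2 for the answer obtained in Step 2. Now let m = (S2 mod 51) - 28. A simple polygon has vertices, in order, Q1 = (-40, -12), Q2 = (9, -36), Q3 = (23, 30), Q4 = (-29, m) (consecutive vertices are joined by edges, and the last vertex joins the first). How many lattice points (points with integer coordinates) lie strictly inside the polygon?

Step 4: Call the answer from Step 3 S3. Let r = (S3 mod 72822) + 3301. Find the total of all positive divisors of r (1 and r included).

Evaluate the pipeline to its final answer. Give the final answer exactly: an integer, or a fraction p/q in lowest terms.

Step 1: cross terms: (-26*-24 - -39*-1)=585, (-39*-14 - -16*-24)=162, (-16*-7 - 16*-14)=336, (16*22 - 37*-7)=611, (37*39 - 2*22)=1399, (2*-1 - -26*39)=1012; twice the area = |4105| = 4105; area = 4105/2; answer 4105/2
Step 2: S1 = 4105/2; threaded value p + q = 4107; c = -41; f(2) = 1*(35) + 2*(-41) = -47; iterating: f(2)=-47, f(3)=23, f(4)=-71, f(5)=-25, f(6)=-167, f(7)=-217, f(8)=-551, f(9)=-985, f(10)=-2087, f(11)=-4057, f(12)=-8231, f(13)=-16345; answer -16345
Step 3: S2 = -16345; m = -2; cross terms: (-40*-36 - 9*-12)=1548, (9*30 - 23*-36)=1098, (23*-2 - -29*30)=824, (-29*-12 - -40*-2)=268; twice the area = |3738| = 3738; area = 1869; boundary points = 1 + 2 + 4 + 1 = 8; strictly interior points = area - boundary/2 + 1 = 1866; answer 1866
Step 4: S3 = 1866; r = 5167; 5167 is prime, so its only divisors are 1 and 5167; sigma = 1 + 5167 = 5168; answer 5168

5168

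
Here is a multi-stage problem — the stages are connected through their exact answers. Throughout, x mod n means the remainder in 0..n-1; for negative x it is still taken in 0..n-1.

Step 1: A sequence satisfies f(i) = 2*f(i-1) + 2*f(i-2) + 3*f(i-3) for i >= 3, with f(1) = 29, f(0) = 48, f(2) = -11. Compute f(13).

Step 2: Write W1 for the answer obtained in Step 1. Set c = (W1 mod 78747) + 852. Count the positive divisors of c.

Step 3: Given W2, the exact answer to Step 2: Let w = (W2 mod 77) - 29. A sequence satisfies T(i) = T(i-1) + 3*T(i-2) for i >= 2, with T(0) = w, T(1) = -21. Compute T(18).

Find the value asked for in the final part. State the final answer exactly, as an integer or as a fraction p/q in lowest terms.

-51654891

Step 1: f(3) = 2*(-11) + 2*(29) + 3*(48) = 180; iterating: f(3)=180, f(4)=425, f(5)=1177, f(6)=3744, f(7)=11117, f(8)=33253, f(9)=99972, f(10)=299801, f(11)=899305, f(12)=2698128, f(13)=8094269; answer 8094269
Step 2: W1 = 8094269; c = 62927; 62927 is prime, so its only divisors are 1 and 62927; count = 2; answer 2
Step 3: W2 = 2; w = -27; T(2) = 1*(-21) + 3*(-27) = -102; iterating: T(2)=-102, T(3)=-165, T(4)=-471, T(5)=-966, T(6)=-2379, T(7)=-5277, T(8)=-12414, T(9)=-28245, T(10)=-65487, T(11)=-150222, T(12)=-346683, T(13)=-797349, T(14)=-1837398, T(15)=-4229445, T(16)=-9741639, T(17)=-22429974, T(18)=-51654891; answer -51654891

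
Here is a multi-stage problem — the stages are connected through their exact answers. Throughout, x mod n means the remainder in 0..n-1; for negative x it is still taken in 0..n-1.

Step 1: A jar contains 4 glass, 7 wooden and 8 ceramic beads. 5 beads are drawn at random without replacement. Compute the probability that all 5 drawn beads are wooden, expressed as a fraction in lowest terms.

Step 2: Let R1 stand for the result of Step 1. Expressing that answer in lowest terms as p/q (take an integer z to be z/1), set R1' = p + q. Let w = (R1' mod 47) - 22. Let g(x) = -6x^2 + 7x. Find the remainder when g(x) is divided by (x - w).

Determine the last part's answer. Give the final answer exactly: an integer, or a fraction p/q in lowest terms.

-245

Step 1: total draws C(19,5) = 11628; favorable C(7,5) = 21; P = 7/3876; answer 7/3876
Step 2: R1 = 7/3876; threaded value p + q = 3883; w = 7; remainder = value at the root: -6*(7)^2 + 7*(7)^1 = (-294) + (49) = -245; answer -245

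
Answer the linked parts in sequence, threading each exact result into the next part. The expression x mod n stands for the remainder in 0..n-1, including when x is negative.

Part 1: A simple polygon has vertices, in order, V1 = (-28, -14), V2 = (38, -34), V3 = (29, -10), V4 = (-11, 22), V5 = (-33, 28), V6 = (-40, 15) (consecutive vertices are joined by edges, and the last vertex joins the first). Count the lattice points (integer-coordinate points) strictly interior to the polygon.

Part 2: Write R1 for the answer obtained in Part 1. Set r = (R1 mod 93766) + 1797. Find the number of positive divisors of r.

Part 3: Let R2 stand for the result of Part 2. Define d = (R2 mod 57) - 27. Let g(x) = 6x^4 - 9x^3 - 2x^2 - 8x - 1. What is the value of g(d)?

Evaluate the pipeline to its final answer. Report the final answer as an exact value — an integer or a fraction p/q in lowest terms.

99670

Part 1: cross terms: (-28*-34 - 38*-14)=1484, (38*-10 - 29*-34)=606, (29*22 - -11*-10)=528, (-11*28 - -33*22)=418, (-33*15 - -40*28)=625, (-40*-14 - -28*15)=980; twice the area = |4641| = 4641; area = 4641/2; boundary points = 2 + 3 + 8 + 2 + 1 + 1 = 17; strictly interior points = area - boundary/2 + 1 = 2313; answer 2313
Part 2: R1 = 2313; r = 4110; 4110 = 2 * 3 * 5 * 137; number of divisors = (1+1) * (1+1) * (1+1) * (1+1) = 16; answer 16
Part 3: R2 = 16; d = -11; 6*(-11)^4 - 9*(-11)^3 - 2*(-11)^2 - 8*(-11)^1 - 1 = (87846) + (11979) + (-242) + (88) + (-1) = 99670; answer 99670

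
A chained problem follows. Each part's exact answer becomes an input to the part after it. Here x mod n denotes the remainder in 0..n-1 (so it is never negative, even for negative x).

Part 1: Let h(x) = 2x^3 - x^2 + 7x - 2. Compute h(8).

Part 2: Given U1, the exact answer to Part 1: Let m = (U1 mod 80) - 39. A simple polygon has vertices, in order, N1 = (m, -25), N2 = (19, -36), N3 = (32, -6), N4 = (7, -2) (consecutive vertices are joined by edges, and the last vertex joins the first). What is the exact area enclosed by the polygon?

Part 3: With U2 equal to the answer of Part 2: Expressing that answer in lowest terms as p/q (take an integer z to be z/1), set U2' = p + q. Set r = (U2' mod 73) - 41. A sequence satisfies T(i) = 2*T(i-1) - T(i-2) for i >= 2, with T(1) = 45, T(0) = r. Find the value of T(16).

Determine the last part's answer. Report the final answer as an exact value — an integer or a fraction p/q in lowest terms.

Part 1: 2*(8)^3 - 1*(8)^2 + 7*(8)^1 - 2 = (1024) + (-64) + (56) + (-2) = 1014; answer 1014
Part 2: U1 = 1014; m = 15; cross terms: (15*-36 - 19*-25)=-65, (19*-6 - 32*-36)=1038, (32*-2 - 7*-6)=-22, (7*-25 - 15*-2)=-145; twice the area = |806| = 806; area = 403; answer 403
Part 3: U2 = 403; threaded value p + q = 404; r = -2; T(2) = 2*(45) - 1*(-2) = 92; iterating: T(2)=92, T(3)=139, T(4)=186, T(5)=233, T(6)=280, T(7)=327, T(8)=374, T(9)=421, T(10)=468, T(11)=515, T(12)=562, T(13)=609, T(14)=656, T(15)=703, T(16)=750; answer 750

750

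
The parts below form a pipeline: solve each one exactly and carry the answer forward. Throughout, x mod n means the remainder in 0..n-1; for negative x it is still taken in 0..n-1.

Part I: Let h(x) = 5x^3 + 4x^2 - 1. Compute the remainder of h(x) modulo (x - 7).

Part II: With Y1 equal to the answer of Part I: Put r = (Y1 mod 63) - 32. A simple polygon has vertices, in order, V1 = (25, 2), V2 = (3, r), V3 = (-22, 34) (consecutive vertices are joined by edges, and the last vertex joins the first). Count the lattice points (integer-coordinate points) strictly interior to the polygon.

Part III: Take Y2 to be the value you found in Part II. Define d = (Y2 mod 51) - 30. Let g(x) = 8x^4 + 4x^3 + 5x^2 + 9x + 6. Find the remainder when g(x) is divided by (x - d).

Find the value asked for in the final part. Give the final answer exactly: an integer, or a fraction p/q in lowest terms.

Part I: remainder = value at the root: 5*(7)^3 + 4*(7)^2 - 1 = (1715) + (196) + (-1) = 1910; answer 1910
Part II: Y1 = 1910; r = -12; cross terms: (25*-12 - 3*2)=-306, (3*34 - -22*-12)=-162, (-22*2 - 25*34)=-894; twice the area = |-1362| = 1362; area = 681; boundary points = 2 + 1 + 1 = 4; strictly interior points = area - boundary/2 + 1 = 680; answer 680
Part III: Y2 = 680; d = -13; remainder = value at the root: 8*(-13)^4 + 4*(-13)^3 + 5*(-13)^2 + 9*(-13)^1 + 6 = (228488) + (-8788) + (845) + (-117) + (6) = 220434; answer 220434

220434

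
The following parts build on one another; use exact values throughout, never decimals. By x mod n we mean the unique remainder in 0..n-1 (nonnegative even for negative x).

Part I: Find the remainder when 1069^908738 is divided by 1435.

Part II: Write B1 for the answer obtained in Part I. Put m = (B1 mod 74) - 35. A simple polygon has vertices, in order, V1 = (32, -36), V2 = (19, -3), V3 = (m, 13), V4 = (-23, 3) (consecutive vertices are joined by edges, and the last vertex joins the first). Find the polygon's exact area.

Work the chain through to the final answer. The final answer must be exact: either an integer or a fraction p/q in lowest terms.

999

Part I: squarings mod 1435: 1069^1=1069, 1069^2=501, 1069^4=1311, 1069^8=1026, 1069^16=821, 1069^32=1026, 1069^64=821, 1069^128=1026, 1069^256=821, 1069^512=1026, 1069^1024=821, 1069^2048=1026, 1069^4096=821, 1069^8192=1026, 1069^16384=821, 1069^32768=1026, 1069^65536=821, 1069^131072=1026, 1069^262144=821, 1069^524288=1026; 1069^908738 = 1069^2 * 1069^64 * 1069^128 * 1069^256 * 1069^1024 * 1069^2048 * 1069^4096 * 1069^16384 * 1069^32768 * 1069^65536 * 1069^262144 * 1069^524288 = 501 (mod 1435); answer 501
Part II: B1 = 501; m = 22; cross terms: (32*-3 - 19*-36)=588, (19*13 - 22*-3)=313, (22*3 - -23*13)=365, (-23*-36 - 32*3)=732; twice the area = |1998| = 1998; area = 999; answer 999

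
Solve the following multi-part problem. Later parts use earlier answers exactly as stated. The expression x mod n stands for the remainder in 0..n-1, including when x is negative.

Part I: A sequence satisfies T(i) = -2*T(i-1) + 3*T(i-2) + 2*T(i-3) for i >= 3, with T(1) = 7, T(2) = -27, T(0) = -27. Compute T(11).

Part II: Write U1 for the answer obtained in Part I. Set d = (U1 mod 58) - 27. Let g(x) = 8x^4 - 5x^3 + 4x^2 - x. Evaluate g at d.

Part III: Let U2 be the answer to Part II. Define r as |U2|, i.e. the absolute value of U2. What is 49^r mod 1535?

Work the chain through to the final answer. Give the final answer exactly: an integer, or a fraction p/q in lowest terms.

1196

Part I: T(3) = -2*(-27) + 3*(7) + 2*(-27) = 21; iterating: T(3)=21, T(4)=-109, T(5)=227, T(6)=-739, T(7)=1941, T(8)=-5645, T(9)=15635, T(10)=-44323, T(11)=124261; answer 124261
Part II: U1 = 124261; d = -2; 8*(-2)^4 - 5*(-2)^3 + 4*(-2)^2 - 1*(-2)^1 = (128) + (40) + (16) + (2) = 186; answer 186
Part III: U2 = 186; r = 186; squarings mod 1535: 49^1=49, 49^2=866, 49^4=876, 49^8=1411, 49^16=26, 49^32=676, 49^64=1081, 49^128=426; 49^186 = 49^2 * 49^8 * 49^16 * 49^32 * 49^128 = 1196 (mod 1535); answer 1196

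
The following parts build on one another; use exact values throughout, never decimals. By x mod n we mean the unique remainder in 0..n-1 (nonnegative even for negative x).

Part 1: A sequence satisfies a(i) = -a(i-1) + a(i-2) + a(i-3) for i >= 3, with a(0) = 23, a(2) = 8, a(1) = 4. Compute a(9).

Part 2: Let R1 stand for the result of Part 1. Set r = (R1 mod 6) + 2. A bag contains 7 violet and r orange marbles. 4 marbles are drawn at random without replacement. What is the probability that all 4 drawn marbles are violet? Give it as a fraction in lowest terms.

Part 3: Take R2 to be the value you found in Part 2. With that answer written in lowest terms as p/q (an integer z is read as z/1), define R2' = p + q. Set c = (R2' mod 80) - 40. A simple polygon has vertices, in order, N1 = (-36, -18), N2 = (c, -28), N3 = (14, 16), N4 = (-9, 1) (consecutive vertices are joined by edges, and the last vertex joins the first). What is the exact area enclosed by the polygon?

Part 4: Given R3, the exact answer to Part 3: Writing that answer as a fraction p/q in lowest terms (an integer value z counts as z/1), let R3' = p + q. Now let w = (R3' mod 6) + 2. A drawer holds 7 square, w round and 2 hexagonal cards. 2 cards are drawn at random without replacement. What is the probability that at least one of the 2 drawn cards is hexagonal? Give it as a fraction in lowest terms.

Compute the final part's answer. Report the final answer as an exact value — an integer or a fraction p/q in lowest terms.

Part 1: a(3) = -1*(8) + 1*(4) + 1*(23) = 19; iterating: a(3)=19, a(4)=-7, a(5)=34, a(6)=-22, a(7)=49, a(8)=-37, a(9)=64; answer 64
Part 2: R1 = 64; r = 6; total draws C(13,4) = 715; favorable C(7,4) = 35; P = 7/143; answer 7/143
Part 3: R2 = 7/143; threaded value p + q = 150; c = 30; cross terms: (-36*-28 - 30*-18)=1548, (30*16 - 14*-28)=872, (14*1 - -9*16)=158, (-9*-18 - -36*1)=198; twice the area = |2776| = 2776; area = 1388; answer 1388
Part 4: R3 = 1388; threaded value p + q = 1389; w = 5; total draws C(14,2) = 91; complement C(12,2) = 66; favorable 91 - 66 = 25; P = 25/91; answer 25/91

25/91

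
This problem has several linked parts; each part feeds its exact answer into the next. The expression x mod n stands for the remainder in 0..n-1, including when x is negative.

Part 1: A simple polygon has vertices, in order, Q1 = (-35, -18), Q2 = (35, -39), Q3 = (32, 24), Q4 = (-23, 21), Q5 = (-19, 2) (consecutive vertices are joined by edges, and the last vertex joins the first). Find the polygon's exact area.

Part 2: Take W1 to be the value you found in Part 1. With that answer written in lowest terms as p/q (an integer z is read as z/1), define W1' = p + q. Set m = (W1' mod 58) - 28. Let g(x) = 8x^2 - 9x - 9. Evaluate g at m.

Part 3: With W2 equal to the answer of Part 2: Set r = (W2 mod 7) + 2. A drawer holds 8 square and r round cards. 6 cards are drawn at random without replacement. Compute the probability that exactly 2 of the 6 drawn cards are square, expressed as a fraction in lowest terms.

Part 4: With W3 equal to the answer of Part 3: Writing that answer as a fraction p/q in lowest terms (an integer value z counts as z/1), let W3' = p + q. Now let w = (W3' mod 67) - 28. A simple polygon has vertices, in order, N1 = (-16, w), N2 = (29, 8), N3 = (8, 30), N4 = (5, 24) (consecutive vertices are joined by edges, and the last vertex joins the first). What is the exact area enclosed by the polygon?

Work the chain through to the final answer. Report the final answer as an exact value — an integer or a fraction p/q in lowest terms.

444

Part 1: cross terms: (-35*-39 - 35*-18)=1995, (35*24 - 32*-39)=2088, (32*21 - -23*24)=1224, (-23*2 - -19*21)=353, (-19*-18 - -35*2)=412; twice the area = |6072| = 6072; area = 3036; answer 3036
Part 2: W1 = 3036; threaded value p + q = 3037; m = -7; 8*(-7)^2 - 9*(-7)^1 - 9 = (392) + (63) + (-9) = 446; answer 446
Part 3: W2 = 446; r = 7; total draws C(15,6) = 5005; favorable C(8,2)*C(7,4) = 980; P = 28/143; answer 28/143
Part 4: W3 = 28/143; threaded value p + q = 171; w = 9; cross terms: (-16*8 - 29*9)=-389, (29*30 - 8*8)=806, (8*24 - 5*30)=42, (5*9 - -16*24)=429; twice the area = |888| = 888; area = 444; answer 444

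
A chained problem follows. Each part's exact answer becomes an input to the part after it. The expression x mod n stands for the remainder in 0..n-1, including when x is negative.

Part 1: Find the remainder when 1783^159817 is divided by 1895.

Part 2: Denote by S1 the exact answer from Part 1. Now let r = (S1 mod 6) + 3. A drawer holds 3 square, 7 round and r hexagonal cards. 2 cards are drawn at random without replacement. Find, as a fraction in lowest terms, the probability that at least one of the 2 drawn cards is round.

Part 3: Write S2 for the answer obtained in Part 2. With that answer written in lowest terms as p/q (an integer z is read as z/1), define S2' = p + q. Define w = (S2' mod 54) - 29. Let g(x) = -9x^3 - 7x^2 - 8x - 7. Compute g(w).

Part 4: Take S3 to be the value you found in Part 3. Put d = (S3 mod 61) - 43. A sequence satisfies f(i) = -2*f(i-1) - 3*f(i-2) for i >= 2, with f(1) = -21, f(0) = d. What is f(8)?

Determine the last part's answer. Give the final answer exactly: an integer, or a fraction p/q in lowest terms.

Part 1: squarings mod 1895: 1783^1=1783, 1783^2=1174, 1783^4=611, 1783^8=6, 1783^16=36, 1783^32=1296, 1783^64=646, 1783^128=416, 1783^256=611, 1783^512=6, 1783^1024=36, 1783^2048=1296, 1783^4096=646, 1783^8192=416, 1783^16384=611, 1783^32768=6, 1783^65536=36, 1783^131072=1296; 1783^159817 = 1783^1 * 1783^8 * 1783^64 * 1783^4096 * 1783^8192 * 1783^16384 * 1783^131072 = 938 (mod 1895); answer 938
Part 2: S1 = 938; r = 5; total draws C(15,2) = 105; complement C(8,2) = 28; favorable 105 - 28 = 77; P = 11/15; answer 11/15
Part 3: S2 = 11/15; threaded value p + q = 26; w = -3; -9*(-3)^3 - 7*(-3)^2 - 8*(-3)^1 - 7 = (243) + (-63) + (24) + (-7) = 197; answer 197
Part 4: S3 = 197; d = -29; f(2) = -2*(-21) - 3*(-29) = 129; iterating: f(2)=129, f(3)=-195, f(4)=3, f(5)=579, f(6)=-1167, f(7)=597, f(8)=2307; answer 2307

2307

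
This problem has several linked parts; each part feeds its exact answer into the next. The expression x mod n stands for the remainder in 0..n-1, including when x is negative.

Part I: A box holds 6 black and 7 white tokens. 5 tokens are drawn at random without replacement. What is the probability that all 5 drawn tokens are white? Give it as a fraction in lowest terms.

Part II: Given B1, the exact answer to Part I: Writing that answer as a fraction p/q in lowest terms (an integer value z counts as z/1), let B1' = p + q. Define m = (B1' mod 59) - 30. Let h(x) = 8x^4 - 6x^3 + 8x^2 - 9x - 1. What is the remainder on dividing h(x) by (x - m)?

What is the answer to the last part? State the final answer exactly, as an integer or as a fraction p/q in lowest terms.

Part I: total draws C(13,5) = 1287; favorable C(7,5) = 21; P = 7/429; answer 7/429
Part II: B1 = 7/429; threaded value p + q = 436; m = -7; remainder = value at the root: 8*(-7)^4 - 6*(-7)^3 + 8*(-7)^2 - 9*(-7)^1 - 1 = (19208) + (2058) + (392) + (63) + (-1) = 21720; answer 21720

21720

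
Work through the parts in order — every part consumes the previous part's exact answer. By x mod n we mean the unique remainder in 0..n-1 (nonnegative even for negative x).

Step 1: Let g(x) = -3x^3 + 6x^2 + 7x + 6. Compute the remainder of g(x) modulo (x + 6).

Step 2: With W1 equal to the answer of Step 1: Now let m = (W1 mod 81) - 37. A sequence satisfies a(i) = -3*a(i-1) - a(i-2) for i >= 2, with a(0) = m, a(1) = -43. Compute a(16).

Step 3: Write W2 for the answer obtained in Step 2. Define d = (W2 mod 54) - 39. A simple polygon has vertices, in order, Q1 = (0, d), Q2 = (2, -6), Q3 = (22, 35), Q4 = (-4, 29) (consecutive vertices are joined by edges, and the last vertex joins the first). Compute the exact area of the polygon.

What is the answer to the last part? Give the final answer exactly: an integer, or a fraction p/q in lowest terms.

Step 1: remainder = value at the root: -3*(-6)^3 + 6*(-6)^2 + 7*(-6)^1 + 6 = (648) + (216) + (-42) + (6) = 828; answer 828
Step 2: W1 = 828; m = -19; a(2) = -3*(-43) - 1*(-19) = 148; iterating: a(2)=148, a(3)=-401, a(4)=1055, a(5)=-2764, a(6)=7237, a(7)=-18947, a(8)=49604, a(9)=-129865, a(10)=339991, a(11)=-890108, a(12)=2330333, a(13)=-6100891, a(14)=15972340, a(15)=-41816129, a(16)=109476047; answer 109476047
Step 3: W2 = 109476047; d = -28; cross terms: (0*-6 - 2*-28)=56, (2*35 - 22*-6)=202, (22*29 - -4*35)=778, (-4*-28 - 0*29)=112; twice the area = |1148| = 1148; area = 574; answer 574

574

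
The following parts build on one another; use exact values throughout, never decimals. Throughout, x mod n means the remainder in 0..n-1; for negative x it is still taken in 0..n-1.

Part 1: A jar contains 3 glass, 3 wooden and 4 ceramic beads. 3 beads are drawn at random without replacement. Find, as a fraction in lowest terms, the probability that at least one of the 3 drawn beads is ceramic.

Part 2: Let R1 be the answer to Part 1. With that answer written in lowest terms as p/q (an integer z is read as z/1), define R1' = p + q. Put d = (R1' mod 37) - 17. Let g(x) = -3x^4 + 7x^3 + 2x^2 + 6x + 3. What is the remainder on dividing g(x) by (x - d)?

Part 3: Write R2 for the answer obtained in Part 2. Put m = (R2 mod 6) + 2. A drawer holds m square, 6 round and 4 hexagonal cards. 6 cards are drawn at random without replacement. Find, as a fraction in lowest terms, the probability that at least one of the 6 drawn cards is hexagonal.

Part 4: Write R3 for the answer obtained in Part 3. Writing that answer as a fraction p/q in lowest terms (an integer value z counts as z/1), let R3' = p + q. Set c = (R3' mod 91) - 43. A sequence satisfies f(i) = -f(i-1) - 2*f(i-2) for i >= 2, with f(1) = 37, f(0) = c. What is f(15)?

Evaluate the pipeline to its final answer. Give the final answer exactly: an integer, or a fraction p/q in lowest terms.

-1473

Part 1: total draws C(10,3) = 120; complement C(6,3) = 20; favorable 120 - 20 = 100; P = 5/6; answer 5/6
Part 2: R1 = 5/6; threaded value p + q = 11; d = -6; remainder = value at the root: -3*(-6)^4 + 7*(-6)^3 + 2*(-6)^2 + 6*(-6)^1 + 3 = (-3888) + (-1512) + (72) + (-36) + (3) = -5361; answer -5361
Part 3: R2 = -5361; m = 5; total draws C(15,6) = 5005; complement C(11,6) = 462; favorable 5005 - 462 = 4543; P = 59/65; answer 59/65
Part 4: R3 = 59/65; threaded value p + q = 124; c = -10; f(2) = -1*(37) - 2*(-10) = -17; iterating: f(2)=-17, f(3)=-57, f(4)=91, f(5)=23, f(6)=-205, f(7)=159, f(8)=251, f(9)=-569, f(10)=67, f(11)=1071, f(12)=-1205, f(13)=-937, f(14)=3347, f(15)=-1473; answer -1473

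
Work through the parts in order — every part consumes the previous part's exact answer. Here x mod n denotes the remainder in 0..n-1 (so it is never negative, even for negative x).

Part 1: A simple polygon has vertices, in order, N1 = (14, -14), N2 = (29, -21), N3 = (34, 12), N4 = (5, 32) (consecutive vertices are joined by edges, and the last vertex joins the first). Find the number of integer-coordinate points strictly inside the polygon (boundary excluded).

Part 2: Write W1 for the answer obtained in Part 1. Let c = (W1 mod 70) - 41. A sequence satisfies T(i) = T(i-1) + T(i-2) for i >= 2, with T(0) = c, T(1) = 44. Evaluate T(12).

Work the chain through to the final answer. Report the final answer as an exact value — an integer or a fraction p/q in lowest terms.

Part 1: cross terms: (14*-21 - 29*-14)=112, (29*12 - 34*-21)=1062, (34*32 - 5*12)=1028, (5*-14 - 14*32)=-518; twice the area = |1684| = 1684; area = 842; boundary points = 1 + 1 + 1 + 1 = 4; strictly interior points = area - boundary/2 + 1 = 841; answer 841
Part 2: W1 = 841; c = -40; T(2) = 1*(44) + 1*(-40) = 4; iterating: T(2)=4, T(3)=48, T(4)=52, T(5)=100, T(6)=152, T(7)=252, T(8)=404, T(9)=656, T(10)=1060, T(11)=1716, T(12)=2776; answer 2776

2776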